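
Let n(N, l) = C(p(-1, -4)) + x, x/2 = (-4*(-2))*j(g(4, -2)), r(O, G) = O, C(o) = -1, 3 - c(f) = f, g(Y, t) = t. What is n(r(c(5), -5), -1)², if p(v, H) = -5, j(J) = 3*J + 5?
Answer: 289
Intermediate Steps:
j(J) = 5 + 3*J
c(f) = 3 - f
x = -16 (x = 2*((-4*(-2))*(5 + 3*(-2))) = 2*(8*(5 - 6)) = 2*(8*(-1)) = 2*(-8) = -16)
n(N, l) = -17 (n(N, l) = -1 - 16 = -17)
n(r(c(5), -5), -1)² = (-17)² = 289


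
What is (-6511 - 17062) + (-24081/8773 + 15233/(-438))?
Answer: -90725183489/3842574 ≈ -23611.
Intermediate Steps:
(-6511 - 17062) + (-24081/8773 + 15233/(-438)) = -23573 + (-24081*1/8773 + 15233*(-1/438)) = -23573 + (-24081/8773 - 15233/438) = -23573 - 144186587/3842574 = -90725183489/3842574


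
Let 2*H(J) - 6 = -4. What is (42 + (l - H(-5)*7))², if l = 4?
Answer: 1521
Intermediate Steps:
H(J) = 1 (H(J) = 3 + (½)*(-4) = 3 - 2 = 1)
(42 + (l - H(-5)*7))² = (42 + (4 - 7))² = (42 - 3)² = 39² = 1521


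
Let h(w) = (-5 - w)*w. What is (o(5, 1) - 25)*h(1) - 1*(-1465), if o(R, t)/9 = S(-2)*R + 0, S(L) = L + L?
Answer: 2695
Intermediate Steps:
S(L) = 2*L
h(w) = w*(-5 - w)
o(R, t) = -36*R (o(R, t) = 9*((2*(-2))*R + 0) = 9*(-4*R + 0) = 9*(-4*R) = -36*R)
(o(5, 1) - 25)*h(1) - 1*(-1465) = (-36*5 - 25)*(-1*1*(5 + 1)) - 1*(-1465) = (-180 - 25)*(-1*1*6) + 1465 = -205*(-6) + 1465 = 1230 + 1465 = 2695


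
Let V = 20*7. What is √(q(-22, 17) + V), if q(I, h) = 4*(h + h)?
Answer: 2*√69 ≈ 16.613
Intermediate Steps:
q(I, h) = 8*h (q(I, h) = 4*(2*h) = 8*h)
V = 140
√(q(-22, 17) + V) = √(8*17 + 140) = √(136 + 140) = √276 = 2*√69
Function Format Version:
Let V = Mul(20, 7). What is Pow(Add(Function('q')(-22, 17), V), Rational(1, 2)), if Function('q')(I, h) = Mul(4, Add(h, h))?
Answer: Mul(2, Pow(69, Rational(1, 2))) ≈ 16.613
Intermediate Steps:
Function('q')(I, h) = Mul(8, h) (Function('q')(I, h) = Mul(4, Mul(2, h)) = Mul(8, h))
V = 140
Pow(Add(Function('q')(-22, 17), V), Rational(1, 2)) = Pow(Add(Mul(8, 17), 140), Rational(1, 2)) = Pow(Add(136, 140), Rational(1, 2)) = Pow(276, Rational(1, 2)) = Mul(2, Pow(69, Rational(1, 2)))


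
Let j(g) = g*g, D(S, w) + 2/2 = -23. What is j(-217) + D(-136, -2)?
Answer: 47065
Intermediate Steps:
D(S, w) = -24 (D(S, w) = -1 - 23 = -24)
j(g) = g**2
j(-217) + D(-136, -2) = (-217)**2 - 24 = 47089 - 24 = 47065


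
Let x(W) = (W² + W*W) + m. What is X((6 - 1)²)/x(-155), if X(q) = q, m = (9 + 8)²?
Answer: 25/48339 ≈ 0.00051718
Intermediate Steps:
m = 289 (m = 17² = 289)
x(W) = 289 + 2*W² (x(W) = (W² + W*W) + 289 = (W² + W²) + 289 = 2*W² + 289 = 289 + 2*W²)
X((6 - 1)²)/x(-155) = (6 - 1)²/(289 + 2*(-155)²) = 5²/(289 + 2*24025) = 25/(289 + 48050) = 25/48339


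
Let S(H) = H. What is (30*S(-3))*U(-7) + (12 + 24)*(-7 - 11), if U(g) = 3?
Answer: -918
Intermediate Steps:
(30*S(-3))*U(-7) + (12 + 24)*(-7 - 11) = (30*(-3))*3 + (12 + 24)*(-7 - 11) = -90*3 + 36*(-18) = -270 - 648 = -918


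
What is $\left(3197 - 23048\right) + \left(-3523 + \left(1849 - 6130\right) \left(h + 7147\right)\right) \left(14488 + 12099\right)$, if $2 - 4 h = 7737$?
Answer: $- \frac{2373841245199}{4} \approx -5.9346 \cdot 10^{11}$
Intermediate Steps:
$h = - \frac{7735}{4}$ ($h = \frac{1}{2} - \frac{7737}{4} = - \frac{7735}{4} \approx -1933.8$)
$\left(3197 - 23048\right) + \left(-3523 + \left(1849 - 6130\right) \left(h + 7147\right)\right) \left(14488 + 12099\right) = \left(3197 - 23048\right) + \left(-3523 + \left(1849 - 6130\right) \left(- \frac{7735}{4} + 7147\right)\right) \left(14488 + 12099\right) = -19851 + \left(-3523 - \frac{89271693}{4}\right) 26587 = -19851 - \frac{2373841165795}{4} = - \frac{2373841245199}{4}$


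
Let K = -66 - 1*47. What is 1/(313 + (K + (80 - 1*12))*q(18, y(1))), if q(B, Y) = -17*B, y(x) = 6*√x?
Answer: 1/14083 ≈ 7.1008e-5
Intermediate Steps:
K = -113 (K = -66 - 47 = -113)
1/(313 + (K + (80 - 1*12))*q(18, y(1))) = 1/(313 + (-113 + (80 - 1*12))*(-17*18)) = 1/(313 + (-113 + (80 - 12))*(-306)) = 1/(313 + (-113 + 68)*(-306)) = 1/(313 - 45*(-306)) = 1/(313 + 13770) = 1/14083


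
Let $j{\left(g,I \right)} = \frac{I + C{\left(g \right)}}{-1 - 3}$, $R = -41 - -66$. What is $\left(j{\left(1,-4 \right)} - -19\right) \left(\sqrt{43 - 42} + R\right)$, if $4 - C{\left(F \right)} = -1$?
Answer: $\frac{975}{2} \approx 487.5$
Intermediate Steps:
$C{\left(F \right)} = 5$ ($C{\left(F \right)} = 4 - -1 = 4 + 1 = 5$)
$R = 25$ ($R = -41 + 66 = 25$)
$j{\left(g,I \right)} = - \frac{5}{4} - \frac{I}{4}$ ($j{\left(g,I \right)} = \frac{I + 5}{-1 - 3} = \frac{5 + I}{-4} = \left(5 + I\right) \left(- \frac{1}{4}\right) = - \frac{5}{4} - \frac{I}{4}$)
$\left(j{\left(1,-4 \right)} - -19\right) \left(\sqrt{43 - 42} + R\right) = \left(\left(- \frac{5}{4} - -1\right) - -19\right) \left(\sqrt{43 - 42} + 25\right) = \left(\left(- \frac{5}{4} + 1\right) + 19\right) \left(\sqrt{1} + 25\right) = \left(- \frac{1}{4} + 19\right) \left(1 + 25\right) = \frac{75}{4} \cdot 26 = \frac{975}{2}$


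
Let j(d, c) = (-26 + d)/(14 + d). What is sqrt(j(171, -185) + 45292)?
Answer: sqrt(62005821)/37 ≈ 212.82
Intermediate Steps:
j(d, c) = (-26 + d)/(14 + d)
sqrt(j(171, -185) + 45292) = sqrt((-26 + 171)/(14 + 171) + 45292) = sqrt(145/185 + 45292) = sqrt((1/185)*145 + 45292) = sqrt(29/37 + 45292) = sqrt(1675833/37) = sqrt(62005821)/37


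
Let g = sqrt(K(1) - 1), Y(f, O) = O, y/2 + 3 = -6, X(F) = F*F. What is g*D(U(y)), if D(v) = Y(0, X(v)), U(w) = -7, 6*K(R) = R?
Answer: 49*I*sqrt(30)/6 ≈ 44.731*I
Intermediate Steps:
X(F) = F**2
K(R) = R/6
y = -18 (y = -6 + 2*(-6) = -6 - 12 = -18)
D(v) = v**2
g = I*sqrt(30)/6 (g = sqrt((1/6)*1 - 1) = sqrt(1/6 - 1) = sqrt(-5/6) = I*sqrt(30)/6 ≈ 0.91287*I)
g*D(U(y)) = (I*sqrt(30)/6)*(-7)**2 = (I*sqrt(30)/6)*49 = 49*I*sqrt(30)/6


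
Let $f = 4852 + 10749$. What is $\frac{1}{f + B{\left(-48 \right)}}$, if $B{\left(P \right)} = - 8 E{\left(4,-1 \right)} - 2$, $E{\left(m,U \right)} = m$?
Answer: $\frac{1}{15567} \approx 6.4238 \cdot 10^{-5}$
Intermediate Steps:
$f = 15601$
$B{\left(P \right)} = -34$ ($B{\left(P \right)} = \left(-8\right) 4 - 2 = -32 - 2 = -34$)
$\frac{1}{f + B{\left(-48 \right)}} = \frac{1}{15601 - 34} = \frac{1}{15567}$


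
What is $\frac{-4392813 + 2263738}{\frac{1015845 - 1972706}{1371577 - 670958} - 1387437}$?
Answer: $\frac{1491670397425}{972065680364} \approx 1.5345$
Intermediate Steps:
$\frac{-4392813 + 2263738}{\frac{1015845 - 1972706}{1371577 - 670958} - 1387437} = - \frac{2129075}{- \frac{956861}{700619} - 1387437} = - \frac{2129075}{- \frac{972065680364}{700619}} = \left(-2129075\right) \left(- \frac{700619}{972065680364}\right) = \frac{1491670397425}{972065680364}$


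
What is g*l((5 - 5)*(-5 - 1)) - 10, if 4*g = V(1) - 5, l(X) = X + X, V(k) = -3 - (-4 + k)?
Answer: -10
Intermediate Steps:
V(k) = 1 - k (V(k) = -3 + (4 - k) = 1 - k)
l(X) = 2*X
g = -5/4 (g = ((1 - 1*1) - 5)/4 = ((1 - 1) - 5)/4 = (0 - 5)/4 = (¼)*(-5) = -5/4 ≈ -1.2500)
g*l((5 - 5)*(-5 - 1)) - 10 = -5*(5 - 5)*(-5 - 1)/2 - 10 = -5*0*(-6)/2 - 10 = -5*0/2 - 10 = -5/4*0 - 10 = 0 - 10 = -10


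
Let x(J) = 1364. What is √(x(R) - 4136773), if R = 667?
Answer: I*√4135409 ≈ 2033.6*I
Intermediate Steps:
√(x(R) - 4136773) = √(1364 - 4136773) = √(-4135409) = I*√4135409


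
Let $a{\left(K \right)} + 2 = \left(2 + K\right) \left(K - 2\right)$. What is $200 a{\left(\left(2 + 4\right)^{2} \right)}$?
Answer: $258000$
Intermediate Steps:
$a{\left(K \right)} = -2 + \left(-2 + K\right) \left(2 + K\right)$ ($a{\left(K \right)} = -2 + \left(2 + K\right) \left(K - 2\right) = -2 + \left(2 + K\right) \left(-2 + K\right) = -2 + \left(-2 + K\right) \left(2 + K\right)$)
$200 a{\left(\left(2 + 4\right)^{2} \right)} = 200 \left(-6 + \left(\left(2 + 4\right)^{2}\right)^{2}\right) = 200 \left(-6 + \left(6^{2}\right)^{2}\right) = 200 \left(-6 + 36^{2}\right) = 200 \left(-6 + 1296\right) = 200 \cdot 1290 = 258000$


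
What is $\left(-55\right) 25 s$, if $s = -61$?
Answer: $83875$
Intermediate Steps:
$\left(-55\right) 25 s = \left(-55\right) 25 \left(-61\right) = \left(-1375\right) \left(-61\right) = 83875$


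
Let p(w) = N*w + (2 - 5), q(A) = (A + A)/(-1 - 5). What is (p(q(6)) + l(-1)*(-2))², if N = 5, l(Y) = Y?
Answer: 121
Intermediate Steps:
q(A) = -A/3 (q(A) = (2*A)/(-6) = (2*A)*(-⅙) = -A/3)
p(w) = -3 + 5*w (p(w) = 5*w + (2 - 5) = 5*w - 3 = -3 + 5*w)
(p(q(6)) + l(-1)*(-2))² = ((-3 + 5*(-⅓*6)) - 1*(-2))² = ((-3 + 5*(-2)) + 2)² = ((-3 - 10) + 2)² = (-13 + 2)² = (-11)² = 121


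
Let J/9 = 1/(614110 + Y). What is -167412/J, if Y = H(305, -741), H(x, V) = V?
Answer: -34228443676/3 ≈ -1.1409e+10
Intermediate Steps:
Y = -741
J = 9/613369 (J = 9/(614110 - 741) = 9/613369 ≈ 1.4673e-5)
-167412/J = -167412/9/613369 = -167412*613369/9 = -34228443676/3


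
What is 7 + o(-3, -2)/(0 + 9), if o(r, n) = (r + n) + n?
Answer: 56/9 ≈ 6.2222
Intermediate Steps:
o(r, n) = r + 2*n (o(r, n) = (n + r) + n = r + 2*n)
7 + o(-3, -2)/(0 + 9) = 7 + (-3 + 2*(-2))/(0 + 9) = 7 + (-3 - 4)/9 = 7 - 7*1/9 = 7 - 7/9 = 56/9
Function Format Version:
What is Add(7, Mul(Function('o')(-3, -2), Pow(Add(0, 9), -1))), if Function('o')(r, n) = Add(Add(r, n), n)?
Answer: Rational(56, 9) ≈ 6.2222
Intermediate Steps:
Function('o')(r, n) = Add(r, Mul(2, n)) (Function('o')(r, n) = Add(Add(n, r), n) = Add(r, Mul(2, n)))
Add(7, Mul(Function('o')(-3, -2), Pow(Add(0, 9), -1))) = Add(7, Mul(Add(-3, Mul(2, -2)), Pow(Add(0, 9), -1))) = Add(7, Mul(Add(-3, -4), Pow(9, -1))) = Add(7, Mul(-7, Rational(1, 9))) = Add(7, Rational(-7, 9)) = Rational(56, 9)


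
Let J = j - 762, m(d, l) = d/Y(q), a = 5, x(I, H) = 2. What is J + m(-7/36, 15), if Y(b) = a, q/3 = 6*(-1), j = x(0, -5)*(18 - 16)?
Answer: -136447/180 ≈ -758.04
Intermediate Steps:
j = 4 (j = 2*(18 - 16) = 2*2 = 4)
q = -18 (q = 3*(6*(-1)) = 3*(-6) = -18)
Y(b) = 5
m(d, l) = d/5
J = -758 (J = 4 - 762 = -758)
J + m(-7/36, 15) = -758 + (-7/36)/5 = -758 + (-7*1/36)/5 = -758 + (⅕)*(-7/36) = -758 - 7/180 = -136447/180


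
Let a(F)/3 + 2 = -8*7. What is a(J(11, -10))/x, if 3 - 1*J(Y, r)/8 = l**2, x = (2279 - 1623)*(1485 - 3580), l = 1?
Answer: 87/687160 ≈ 0.00012661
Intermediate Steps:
x = -1374320 (x = 656*(-2095) = -1374320)
J(Y, r) = 16 (J(Y, r) = 24 - 8*1**2 = 24 - 8*1 = 24 - 8 = 16)
a(F) = -174 (a(F) = -6 + 3*(-8*7) = -6 + 3*(-56) = -6 - 168 = -174)
a(J(11, -10))/x = -174/(-1374320) = -174*(-1/1374320) = 87/687160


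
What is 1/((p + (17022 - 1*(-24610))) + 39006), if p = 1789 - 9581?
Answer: 1/72846 ≈ 1.3728e-5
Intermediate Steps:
p = -7792
1/((p + (17022 - 1*(-24610))) + 39006) = 1/((-7792 + (17022 - 1*(-24610))) + 39006) = 1/((-7792 + (17022 + 24610)) + 39006) = 1/((-7792 + 41632) + 39006) = 1/(33840 + 39006) = 1/72846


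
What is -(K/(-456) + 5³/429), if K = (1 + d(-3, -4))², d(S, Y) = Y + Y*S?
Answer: -7417/65208 ≈ -0.11374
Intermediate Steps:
d(S, Y) = Y + S*Y
K = 81 (K = (1 - 4*(1 - 3))² = (1 - 4*(-2))² = (1 + 8)² = 9² = 81)
-(K/(-456) + 5³/429) = -(81/(-456) + 5³/429) = -(81*(-1/456) + 125*(1/429)) = -(-27/152 + 125/429) = -1*7417/65208 = -7417/65208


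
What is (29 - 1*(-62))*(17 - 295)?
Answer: -25298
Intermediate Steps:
(29 - 1*(-62))*(17 - 295) = (29 + 62)*(-278) = 91*(-278) = -25298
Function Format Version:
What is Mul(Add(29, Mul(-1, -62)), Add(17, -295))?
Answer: -25298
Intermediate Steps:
Mul(Add(29, Mul(-1, -62)), Add(17, -295)) = Mul(Add(29, 62), -278) = Mul(91, -278) = -25298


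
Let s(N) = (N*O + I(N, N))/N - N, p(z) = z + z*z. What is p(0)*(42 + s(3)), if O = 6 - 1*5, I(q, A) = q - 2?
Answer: 0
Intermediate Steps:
I(q, A) = -2 + q
O = 1 (O = 6 - 5 = 1)
p(z) = z + z²
s(N) = -N + (-2 + 2*N)/N (s(N) = (N*1 + (-2 + N))/N - N = (N + (-2 + N))/N - N = (-2 + 2*N)/N - N = -N + (-2 + 2*N)/N)
p(0)*(42 + s(3)) = (0*(1 + 0))*(42 + (2 - 1*3 - 2/3)) = (0*1)*(42 + (2 - 3 - 2*⅓)) = 0*(42 + (2 - 3 - ⅔)) = 0*(42 - 5/3) = 0*(121/3) = 0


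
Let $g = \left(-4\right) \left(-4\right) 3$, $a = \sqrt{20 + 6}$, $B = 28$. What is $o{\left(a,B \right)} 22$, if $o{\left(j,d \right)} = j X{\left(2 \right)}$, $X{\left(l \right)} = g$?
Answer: $1056 \sqrt{26} \approx 5384.6$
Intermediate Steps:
$a = \sqrt{26} \approx 5.099$
$g = 48$ ($g = 16 \cdot 3 = 48$)
$X{\left(l \right)} = 48$
$o{\left(j,d \right)} = 48 j$ ($o{\left(j,d \right)} = j 48 = 48 j$)
$o{\left(a,B \right)} 22 = 48 \sqrt{26} \cdot 22 = 1056 \sqrt{26}$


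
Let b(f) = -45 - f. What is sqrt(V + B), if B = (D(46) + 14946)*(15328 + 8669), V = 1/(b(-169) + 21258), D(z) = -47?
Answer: sqrt(163459709246212354)/21382 ≈ 18909.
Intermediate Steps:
V = 1/21382 (V = 1/((-45 - 1*(-169)) + 21258) = 1/((-45 + 169) + 21258) = 1/(124 + 21258) = 1/21382 ≈ 4.6768e-5)
B = 357531303 (B = (-47 + 14946)*(15328 + 8669) = 14899*23997 = 357531303)
sqrt(V + B) = sqrt(1/21382 + 357531303) = sqrt(7644734320747/21382) = sqrt(163459709246212354)/21382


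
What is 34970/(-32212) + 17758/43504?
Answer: -118664273/175168856 ≈ -0.67743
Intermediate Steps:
34970/(-32212) + 17758/43504 = 34970*(-1/32212) + 17758*(1/43504) = -17485/16106 + 8879/21752 = -118664273/175168856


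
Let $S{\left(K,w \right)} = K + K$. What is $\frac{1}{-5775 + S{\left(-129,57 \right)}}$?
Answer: $- \frac{1}{6033} \approx -0.00016575$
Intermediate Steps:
$S{\left(K,w \right)} = 2 K$
$\frac{1}{-5775 + S{\left(-129,57 \right)}} = \frac{1}{-5775 + 2 \left(-129\right)} = \frac{1}{-5775 - 258} = \frac{1}{-6033} = - \frac{1}{6033}$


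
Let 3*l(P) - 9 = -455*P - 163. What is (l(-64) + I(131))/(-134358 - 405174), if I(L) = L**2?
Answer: -80449/1618596 ≈ -0.049703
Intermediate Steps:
l(P) = -154/3 - 455*P/3 (l(P) = 3 + (-455*P - 163)/3 = 3 + (-163 - 455*P)/3 = 3 + (-163/3 - 455*P/3) = -154/3 - 455*P/3)
(l(-64) + I(131))/(-134358 - 405174) = ((-154/3 - 455/3*(-64)) + 131**2)/(-134358 - 405174) = ((-154/3 + 29120/3) + 17161)/(-539532) = (28966/3 + 17161)*(-1/539532) = (80449/3)*(-1/539532) = -80449/1618596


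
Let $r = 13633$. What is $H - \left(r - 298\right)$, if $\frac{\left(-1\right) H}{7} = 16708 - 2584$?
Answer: $-112203$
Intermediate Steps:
$H = -98868$ ($H = - 7 \left(16708 - 2584\right) = \left(-7\right) 14124 = -98868$)
$H - \left(r - 298\right) = -98868 - \left(13633 - 298\right) = -98868 - 13335 = -112203$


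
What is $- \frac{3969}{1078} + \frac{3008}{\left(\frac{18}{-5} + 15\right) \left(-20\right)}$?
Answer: $- \frac{21161}{1254} \approx -16.875$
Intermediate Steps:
$- \frac{3969}{1078} + \frac{3008}{\left(\frac{18}{-5} + 15\right) \left(-20\right)} = \left(-3969\right) \frac{1}{1078} + \frac{3008}{\left(18 \left(- \frac{1}{5}\right) + 15\right) \left(-20\right)} = - \frac{81}{22} + \frac{3008}{\left(- \frac{18}{5} + 15\right) \left(-20\right)} = - \frac{81}{22} + \frac{3008}{\frac{57}{5} \left(-20\right)} = - \frac{81}{22} + \frac{3008}{-228} = - \frac{81}{22} + 3008 \left(- \frac{1}{228}\right) = - \frac{81}{22} - \frac{752}{57} = - \frac{21161}{1254}$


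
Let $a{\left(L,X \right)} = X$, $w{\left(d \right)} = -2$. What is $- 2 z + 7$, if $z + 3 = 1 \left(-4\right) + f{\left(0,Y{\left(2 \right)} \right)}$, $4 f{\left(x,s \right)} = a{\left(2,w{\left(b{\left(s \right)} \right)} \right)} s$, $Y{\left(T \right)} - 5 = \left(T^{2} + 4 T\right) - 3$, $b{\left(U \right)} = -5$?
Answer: $35$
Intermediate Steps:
$Y{\left(T \right)} = 2 + T^{2} + 4 T$ ($Y{\left(T \right)} = 5 - \left(3 - T^{2} - 4 T\right) = 5 + \left(-3 + T^{2} + 4 T\right) = 2 + T^{2} + 4 T$)
$f{\left(x,s \right)} = - \frac{s}{2}$ ($f{\left(x,s \right)} = \frac{\left(-2\right) s}{4} = - \frac{s}{2}$)
$z = -14$ ($z = -3 + \left(1 \left(-4\right) - \frac{2 + 2^{2} + 4 \cdot 2}{2}\right) = -3 - \left(4 + \frac{2 + 4 + 8}{2}\right) = -3 - 11 = -14$)
$- 2 z + 7 = \left(-2\right) \left(-14\right) + 7 = 28 + 7 = 35$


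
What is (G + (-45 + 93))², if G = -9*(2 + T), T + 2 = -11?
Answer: 21609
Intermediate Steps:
T = -13 (T = -2 - 11 = -13)
G = 99 (G = -9*(2 - 13) = -9*(-11) = 99)
(G + (-45 + 93))² = (99 + (-45 + 93))² = (99 + 48)² = 147² = 21609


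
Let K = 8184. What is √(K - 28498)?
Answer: I*√20314 ≈ 142.53*I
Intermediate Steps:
√(K - 28498) = √(8184 - 28498) = √(-20314) = I*√20314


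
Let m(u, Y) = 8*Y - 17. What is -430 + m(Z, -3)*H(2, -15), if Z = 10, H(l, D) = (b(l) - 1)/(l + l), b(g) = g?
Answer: -1761/4 ≈ -440.25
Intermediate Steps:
H(l, D) = (-1 + l)/(2*l) (H(l, D) = (l - 1)/(l + l) = (-1 + l)/((2*l)) = (1/(2*l))*(-1 + l) = (-1 + l)/(2*l))
m(u, Y) = -17 + 8*Y
-430 + m(Z, -3)*H(2, -15) = -430 + (-17 + 8*(-3))*((½)*(-1 + 2)/2) = -430 + (-17 - 24)*((½)*(½)*1) = -430 - 41*¼ = -430 - 41/4 = -1761/4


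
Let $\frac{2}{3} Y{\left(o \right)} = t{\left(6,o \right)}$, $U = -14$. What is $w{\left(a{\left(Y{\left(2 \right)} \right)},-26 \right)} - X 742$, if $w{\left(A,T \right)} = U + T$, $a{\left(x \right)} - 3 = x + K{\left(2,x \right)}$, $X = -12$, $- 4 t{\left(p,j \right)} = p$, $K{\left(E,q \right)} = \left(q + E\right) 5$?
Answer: $8864$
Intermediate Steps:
$K{\left(E,q \right)} = 5 E + 5 q$ ($K{\left(E,q \right)} = \left(E + q\right) 5 = 5 E + 5 q$)
$t{\left(p,j \right)} = - \frac{p}{4}$
$Y{\left(o \right)} = - \frac{9}{4}$ ($Y{\left(o \right)} = \frac{3 \left(\left(- \frac{1}{4}\right) 6\right)}{2} = \frac{3}{2} \left(- \frac{3}{2}\right) = - \frac{9}{4}$)
$a{\left(x \right)} = 13 + 6 x$ ($a{\left(x \right)} = 3 + \left(x + \left(5 \cdot 2 + 5 x\right)\right) = 3 + \left(x + \left(10 + 5 x\right)\right) = 3 + \left(10 + 6 x\right) = 13 + 6 x$)
$w{\left(A,T \right)} = -14 + T$
$w{\left(a{\left(Y{\left(2 \right)} \right)},-26 \right)} - X 742 = \left(-14 - 26\right) - \left(-12\right) 742 = -40 - -8904 = -40 + 8904 = 8864$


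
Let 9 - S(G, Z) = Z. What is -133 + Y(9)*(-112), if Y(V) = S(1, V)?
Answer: -133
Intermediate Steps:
S(G, Z) = 9 - Z
Y(V) = 9 - V
-133 + Y(9)*(-112) = -133 + (9 - 1*9)*(-112) = -133 + (9 - 9)*(-112) = -133 + 0*(-112) = -133 + 0 = -133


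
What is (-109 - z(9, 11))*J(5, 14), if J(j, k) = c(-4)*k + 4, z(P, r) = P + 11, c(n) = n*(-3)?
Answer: -22188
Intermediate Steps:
c(n) = -3*n
z(P, r) = 11 + P
J(j, k) = 4 + 12*k (J(j, k) = (-3*(-4))*k + 4 = 12*k + 4 = 4 + 12*k)
(-109 - z(9, 11))*J(5, 14) = (-109 - (11 + 9))*(4 + 12*14) = (-109 - 1*20)*(4 + 168) = (-109 - 20)*172 = -129*172 = -22188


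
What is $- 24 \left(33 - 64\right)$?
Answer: $744$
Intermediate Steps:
$- 24 \left(33 - 64\right) = \left(-24\right) \left(-31\right) = 744$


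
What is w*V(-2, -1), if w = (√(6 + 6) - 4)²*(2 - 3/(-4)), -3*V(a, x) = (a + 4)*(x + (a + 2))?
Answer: 154/3 - 88*√3/3 ≈ 0.52651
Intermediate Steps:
V(a, x) = -(4 + a)*(2 + a + x)/3 (V(a, x) = -(a + 4)*(x + (a + 2))/3 = -(4 + a)*(x + (2 + a))/3 = -(4 + a)*(2 + a + x)/3)
w = 11*(-4 + 2*√3)²/4 (w = (√12 - 4)²*(2 - 3*(-¼)) = (2*√3 - 4)²*(2 + ¾) = (-4 + 2*√3)²*(11/4) = 11*(-4 + 2*√3)²/4 ≈ 0.78976)
w*V(-2, -1) = (77 - 44*√3)*(-8/3 - 2*(-2) - 4/3*(-1) - ⅓*(-2)² - ⅓*(-2)*(-1)) = (77 - 44*√3)*(-8/3 + 4 + 4/3 - ⅓*4 - ⅔) = (77 - 44*√3)*(-8/3 + 4 + 4/3 - 4/3 - ⅔) = (77 - 44*√3)*(⅔) = 154/3 - 88*√3/3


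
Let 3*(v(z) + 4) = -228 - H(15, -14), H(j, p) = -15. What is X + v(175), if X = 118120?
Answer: 118045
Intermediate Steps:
v(z) = -75 (v(z) = -4 + (-228 - 1*(-15))/3 = -4 + (-228 + 15)/3 = -4 + (1/3)*(-213) = -4 - 71 = -75)
X + v(175) = 118120 - 75 = 118045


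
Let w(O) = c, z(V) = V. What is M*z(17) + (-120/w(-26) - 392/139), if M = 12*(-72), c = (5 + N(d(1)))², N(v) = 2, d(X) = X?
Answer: -100075856/6811 ≈ -14693.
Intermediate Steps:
c = 49 (c = (5 + 2)² = 7² = 49)
w(O) = 49
M = -864
M*z(17) + (-120/w(-26) - 392/139) = -864*17 + (-120/49 - 392/139) = -14688 + (-120*1/49 - 392*1/139) = -14688 + (-120/49 - 392/139) = -14688 - 35888/6811 = -100075856/6811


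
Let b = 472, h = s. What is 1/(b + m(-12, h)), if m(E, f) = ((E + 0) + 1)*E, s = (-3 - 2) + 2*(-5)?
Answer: 1/604 ≈ 0.0016556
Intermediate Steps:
s = -15 (s = -5 - 10 = -15)
h = -15
m(E, f) = E*(1 + E) (m(E, f) = (E + 1)*E = (1 + E)*E = E*(1 + E))
1/(b + m(-12, h)) = 1/(472 - 12*(1 - 12)) = 1/(472 - 12*(-11)) = 1/(472 + 132) = 1/604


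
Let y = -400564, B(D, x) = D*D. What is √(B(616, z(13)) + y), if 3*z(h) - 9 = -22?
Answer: 2*I*√5277 ≈ 145.29*I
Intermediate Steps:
z(h) = -13/3 (z(h) = 3 + (⅓)*(-22) = 3 - 22/3 = -13/3)
B(D, x) = D²
√(B(616, z(13)) + y) = √(616² - 400564) = √(379456 - 400564) = √(-21108) = 2*I*√5277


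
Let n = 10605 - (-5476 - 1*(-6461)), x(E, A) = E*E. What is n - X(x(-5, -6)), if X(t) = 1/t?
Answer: 240499/25 ≈ 9620.0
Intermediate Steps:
x(E, A) = E**2
n = 9620 (n = 10605 - (-5476 + 6461) = 10605 - 1*985 = 10605 - 985 = 9620)
n - X(x(-5, -6)) = 9620 - 1/((-5)**2) = 9620 - 1/25 = 240499/25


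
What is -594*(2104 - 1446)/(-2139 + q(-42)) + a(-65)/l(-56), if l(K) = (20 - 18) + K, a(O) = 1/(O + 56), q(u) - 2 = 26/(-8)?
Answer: 108546407/594378 ≈ 182.62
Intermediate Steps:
q(u) = -5/4 (q(u) = 2 + 26/(-8) = 2 + 26*(-⅛) = 2 - 13/4 = -5/4)
a(O) = 1/(56 + O)
l(K) = 2 + K
-594*(2104 - 1446)/(-2139 + q(-42)) + a(-65)/l(-56) = -594*(2104 - 1446)/(-2139 - 5/4) + 1/((56 - 65)*(2 - 56)) = -594/((-8561/4/658)) + 1/(-9*(-54)) = -594/((-8561/4*1/658)) - ⅑*(-1/54) = -594/(-1223/376) + 1/486 = -594*(-376/1223) + 1/486 = 223344/1223 + 1/486 = 108546407/594378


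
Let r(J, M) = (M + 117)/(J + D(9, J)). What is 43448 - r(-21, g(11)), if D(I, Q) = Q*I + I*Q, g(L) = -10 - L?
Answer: 5778616/133 ≈ 43448.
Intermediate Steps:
D(I, Q) = 2*I*Q (D(I, Q) = I*Q + I*Q = 2*I*Q)
r(J, M) = (117 + M)/(19*J) (r(J, M) = (M + 117)/(J + 2*9*J) = (117 + M)/(J + 18*J) = (117 + M)/((19*J)) = (117 + M)*(1/(19*J)) = (117 + M)/(19*J))
43448 - r(-21, g(11)) = 43448 - (117 + (-10 - 1*11))/(19*(-21)) = 43448 - (-1)*(117 + (-10 - 11))/(19*21) = 43448 - (-1)*(117 - 21)/(19*21) = 43448 - (-1)*96/(19*21) = 43448 - 1*(-32/133) = 43448 + 32/133 = 5778616/133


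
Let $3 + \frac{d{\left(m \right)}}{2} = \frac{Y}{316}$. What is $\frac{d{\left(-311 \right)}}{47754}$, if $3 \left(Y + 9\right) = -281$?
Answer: $- \frac{788}{5658849} \approx -0.00013925$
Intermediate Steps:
$Y = - \frac{308}{3}$ ($Y = -9 + \frac{1}{3} \left(-281\right) = -9 - \frac{281}{3} = - \frac{308}{3} \approx -102.67$)
$d{\left(m \right)} = - \frac{1576}{237}$ ($d{\left(m \right)} = -6 + 2 \left(- \frac{308}{3 \cdot 316}\right) = -6 + 2 \left(\left(- \frac{308}{3}\right) \frac{1}{316}\right) = -6 + 2 \left(- \frac{77}{237}\right) = -6 - \frac{154}{237} = - \frac{1576}{237}$)
$\frac{d{\left(-311 \right)}}{47754} = - \frac{1576}{237 \cdot 47754} = \left(- \frac{1576}{237}\right) \frac{1}{47754} = - \frac{788}{5658849}$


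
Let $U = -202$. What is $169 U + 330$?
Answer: $-33808$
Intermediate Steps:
$169 U + 330 = 169 \left(-202\right) + 330 = -34138 + 330 = -33808$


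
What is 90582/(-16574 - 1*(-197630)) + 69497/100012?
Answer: 901755659/754490528 ≈ 1.1952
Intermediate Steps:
90582/(-16574 - 1*(-197630)) + 69497/100012 = 90582/(-16574 + 197630) + 69497*(1/100012) = 90582/181056 + 69497/100012 = 90582*(1/181056) + 69497/100012 = 15097/30176 + 69497/100012 = 901755659/754490528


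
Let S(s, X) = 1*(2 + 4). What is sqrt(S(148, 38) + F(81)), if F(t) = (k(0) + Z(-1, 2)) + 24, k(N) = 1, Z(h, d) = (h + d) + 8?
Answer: 2*sqrt(10) ≈ 6.3246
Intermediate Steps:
Z(h, d) = 8 + d + h (Z(h, d) = (d + h) + 8 = 8 + d + h)
S(s, X) = 6 (S(s, X) = 1*6 = 6)
F(t) = 34 (F(t) = (1 + (8 + 2 - 1)) + 24 = (1 + 9) + 24 = 10 + 24 = 34)
sqrt(S(148, 38) + F(81)) = sqrt(6 + 34) = sqrt(40) = 2*sqrt(10)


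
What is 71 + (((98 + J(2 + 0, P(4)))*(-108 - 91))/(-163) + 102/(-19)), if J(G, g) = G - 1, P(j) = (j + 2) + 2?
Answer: 577580/3097 ≈ 186.50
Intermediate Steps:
P(j) = 4 + j (P(j) = (2 + j) + 2 = 4 + j)
J(G, g) = -1 + G
71 + (((98 + J(2 + 0, P(4)))*(-108 - 91))/(-163) + 102/(-19)) = 71 + (((98 + (-1 + (2 + 0)))*(-108 - 91))/(-163) + 102/(-19)) = 71 + (((98 + (-1 + 2))*(-199))*(-1/163) + 102*(-1/19)) = 71 + (((98 + 1)*(-199))*(-1/163) - 102/19) = 71 + ((99*(-199))*(-1/163) - 102/19) = 71 + (-19701*(-1/163) - 102/19) = 71 + (19701/163 - 102/19) = 71 + 357693/3097 = 577580/3097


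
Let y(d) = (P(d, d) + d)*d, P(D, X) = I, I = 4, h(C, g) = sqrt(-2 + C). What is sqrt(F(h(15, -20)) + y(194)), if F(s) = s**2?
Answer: 5*sqrt(1537) ≈ 196.02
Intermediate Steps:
P(D, X) = 4
y(d) = d*(4 + d) (y(d) = (4 + d)*d = d*(4 + d))
sqrt(F(h(15, -20)) + y(194)) = sqrt((sqrt(-2 + 15))**2 + 194*(4 + 194)) = sqrt((sqrt(13))**2 + 194*198) = sqrt(13 + 38412) = sqrt(38425) = 5*sqrt(1537)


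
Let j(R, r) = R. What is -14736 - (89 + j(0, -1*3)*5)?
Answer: -14825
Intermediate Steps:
-14736 - (89 + j(0, -1*3)*5) = -14736 - (89 + 0*5) = -14736 - (89 + 0) = -14736 - 1*89 = -14736 - 89 = -14825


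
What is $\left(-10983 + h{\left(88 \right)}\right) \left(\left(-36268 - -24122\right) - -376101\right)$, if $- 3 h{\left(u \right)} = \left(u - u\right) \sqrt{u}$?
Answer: $-3997317765$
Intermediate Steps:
$h{\left(u \right)} = 0$ ($h{\left(u \right)} = - \frac{\left(u - u\right) \sqrt{u}}{3} = - \frac{0 \sqrt{u}}{3} = \left(- \frac{1}{3}\right) 0 = 0$)
$\left(-10983 + h{\left(88 \right)}\right) \left(\left(-36268 - -24122\right) - -376101\right) = \left(-10983 + 0\right) \left(\left(-36268 - -24122\right) - -376101\right) = - 10983 \left(\left(-36268 + 24122\right) + 376101\right) = - 10983 \left(-12146 + 376101\right) = \left(-10983\right) 363955 = -3997317765$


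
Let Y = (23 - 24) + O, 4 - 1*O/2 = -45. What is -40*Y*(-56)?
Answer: 217280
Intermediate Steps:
O = 98 (O = 8 - 2*(-45) = 8 + 90 = 98)
Y = 97 (Y = (23 - 24) + 98 = -1 + 98 = 97)
-40*Y*(-56) = -40*97*(-56) = -3880*(-56) = 217280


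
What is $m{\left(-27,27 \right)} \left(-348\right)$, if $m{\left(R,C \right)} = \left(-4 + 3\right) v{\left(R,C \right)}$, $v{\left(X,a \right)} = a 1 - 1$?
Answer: $9048$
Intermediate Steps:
$v{\left(X,a \right)} = -1 + a$ ($v{\left(X,a \right)} = a - 1 = -1 + a$)
$m{\left(R,C \right)} = 1 - C$ ($m{\left(R,C \right)} = \left(-4 + 3\right) \left(-1 + C\right) = - (-1 + C) = 1 - C$)
$m{\left(-27,27 \right)} \left(-348\right) = \left(1 - 27\right) \left(-348\right) = \left(-26\right) \left(-348\right) = 9048$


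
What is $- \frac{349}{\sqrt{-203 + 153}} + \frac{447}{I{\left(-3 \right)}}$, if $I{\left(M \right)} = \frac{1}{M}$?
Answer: $-1341 + \frac{349 i \sqrt{2}}{10} \approx -1341.0 + 49.356 i$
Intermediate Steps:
$- \frac{349}{\sqrt{-203 + 153}} + \frac{447}{I{\left(-3 \right)}} = - \frac{349}{\sqrt{-203 + 153}} + \frac{447}{\frac{1}{-3}} = - \frac{349}{\sqrt{-50}} + \frac{447}{- \frac{1}{3}} = - \frac{349}{5 i \sqrt{2}} + 447 \left(-3\right) = - 349 \left(- \frac{i \sqrt{2}}{10}\right) - 1341 = \frac{349 i \sqrt{2}}{10} - 1341 = -1341 + \frac{349 i \sqrt{2}}{10}$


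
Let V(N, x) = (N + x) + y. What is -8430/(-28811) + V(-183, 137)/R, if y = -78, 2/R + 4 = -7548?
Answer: 13490010094/28811 ≈ 4.6822e+5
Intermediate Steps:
R = -1/3776 (R = 2/(-4 - 7548) = 2/(-7552) = 2*(-1/7552) = -1/3776 ≈ -0.00026483)
V(N, x) = -78 + N + x (V(N, x) = (N + x) - 78 = -78 + N + x)
-8430/(-28811) + V(-183, 137)/R = -8430/(-28811) + (-78 - 183 + 137)/(-1/3776) = -8430*(-1/28811) - 124*(-3776) = 8430/28811 + 468224 = 13490010094/28811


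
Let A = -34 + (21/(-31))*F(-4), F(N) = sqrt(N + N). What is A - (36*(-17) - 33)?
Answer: 611 - 42*I*sqrt(2)/31 ≈ 611.0 - 1.916*I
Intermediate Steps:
F(N) = sqrt(2)*sqrt(N) (F(N) = sqrt(2*N) = sqrt(2)*sqrt(N))
A = -34 - 42*I*sqrt(2)/31 (A = -34 + (21/(-31))*(sqrt(2)*sqrt(-4)) = -34 + (21*(-1/31))*(sqrt(2)*(2*I)) = -34 - 42*I*sqrt(2)/31 ≈ -34.0 - 1.916*I)
A - (36*(-17) - 33) = (-34 - 42*I*sqrt(2)/31) - (36*(-17) - 33) = (-34 - 42*I*sqrt(2)/31) - (-612 - 33) = (-34 - 42*I*sqrt(2)/31) - 1*(-645) = (-34 - 42*I*sqrt(2)/31) + 645 = 611 - 42*I*sqrt(2)/31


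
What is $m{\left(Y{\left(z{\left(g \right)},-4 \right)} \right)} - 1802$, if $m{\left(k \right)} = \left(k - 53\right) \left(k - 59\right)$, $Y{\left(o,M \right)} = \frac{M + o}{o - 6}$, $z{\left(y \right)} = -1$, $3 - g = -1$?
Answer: $\frac{61030}{49} \approx 1245.5$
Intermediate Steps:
$g = 4$ ($g = 3 - -1 = 3 + 1 = 4$)
$Y{\left(o,M \right)} = \frac{M + o}{-6 + o}$
$m{\left(k \right)} = \left(-59 + k\right) \left(-53 + k\right)$ ($m{\left(k \right)} = \left(-53 + k\right) \left(-59 + k\right) = \left(-59 + k\right) \left(-53 + k\right)$)
$m{\left(Y{\left(z{\left(g \right)},-4 \right)} \right)} - 1802 = \left(3127 + \left(\frac{-4 - 1}{-6 - 1}\right)^{2} - 112 \frac{-4 - 1}{-6 - 1}\right) - 1802 = \left(3127 + \left(\frac{1}{-7} \left(-5\right)\right)^{2} - 112 \frac{1}{-7} \left(-5\right)\right) - 1802 = \left(3127 + \left(\left(- \frac{1}{7}\right) \left(-5\right)\right)^{2} - 112 \left(\left(- \frac{1}{7}\right) \left(-5\right)\right)\right) - 1802 = \left(3127 + \left(\frac{5}{7}\right)^{2} - 80\right) - 1802 = \left(3127 + \frac{25}{49} - 80\right) - 1802 = \frac{149328}{49} - 1802 = \frac{61030}{49}$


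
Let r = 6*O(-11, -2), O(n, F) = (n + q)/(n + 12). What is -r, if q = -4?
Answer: 90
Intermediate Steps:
O(n, F) = (-4 + n)/(12 + n) (O(n, F) = (n - 4)/(n + 12) = (-4 + n)/(12 + n))
r = -90 (r = 6*((-4 - 11)/(12 - 11)) = 6*(-15/1) = 6*(1*(-15)) = 6*(-15) = -90)
-r = -1*(-90) = 90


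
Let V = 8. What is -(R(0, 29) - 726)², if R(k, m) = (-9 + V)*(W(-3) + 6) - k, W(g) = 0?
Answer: -535824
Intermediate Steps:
R(k, m) = -6 - k (R(k, m) = (-9 + 8)*(0 + 6) - k = -1*6 - k = -6 - k)
-(R(0, 29) - 726)² = -((-6 - 1*0) - 726)² = -((-6 + 0) - 726)² = -(-6 - 726)² = -1*(-732)² = -1*535824 = -535824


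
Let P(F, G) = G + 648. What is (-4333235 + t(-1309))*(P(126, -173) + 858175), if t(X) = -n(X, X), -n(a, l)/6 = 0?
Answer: -3720732232750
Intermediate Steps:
n(a, l) = 0 (n(a, l) = -6*0 = 0)
t(X) = 0 (t(X) = -1*0 = 0)
P(F, G) = 648 + G
(-4333235 + t(-1309))*(P(126, -173) + 858175) = (-4333235 + 0)*((648 - 173) + 858175) = -4333235*(475 + 858175) = -4333235*858650 = -3720732232750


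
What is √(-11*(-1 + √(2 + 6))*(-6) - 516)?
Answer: √(-582 + 132*√2) ≈ 19.883*I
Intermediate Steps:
√(-11*(-1 + √(2 + 6))*(-6) - 516) = √(-11*(-1 + √8)*(-6) - 516) = √(-11*(-1 + 2*√2)*(-6) - 516) = √((11 - 22*√2)*(-6) - 516) = √((-66 + 132*√2) - 516) = √(-582 + 132*√2)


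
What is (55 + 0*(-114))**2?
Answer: 3025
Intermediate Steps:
(55 + 0*(-114))**2 = (55 + 0)**2 = 55**2 = 3025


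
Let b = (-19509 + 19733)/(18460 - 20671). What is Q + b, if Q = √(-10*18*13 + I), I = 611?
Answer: -224/2211 + I*√1729 ≈ -0.10131 + 41.581*I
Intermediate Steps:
b = -224/2211 (b = 224/(-2211) = 224*(-1/2211) = -224/2211 ≈ -0.10131)
Q = I*√1729 (Q = √(-10*18*13 + 611) = √(-180*13 + 611) = √(-2340 + 611) = √(-1729) = I*√1729 ≈ 41.581*I)
Q + b = I*√1729 - 224/2211 = -224/2211 + I*√1729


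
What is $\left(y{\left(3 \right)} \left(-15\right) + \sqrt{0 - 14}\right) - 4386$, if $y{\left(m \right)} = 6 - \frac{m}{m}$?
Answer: $-4461 + i \sqrt{14} \approx -4461.0 + 3.7417 i$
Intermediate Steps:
$y{\left(m \right)} = 5$ ($y{\left(m \right)} = 6 - 1 = 5$)
$\left(y{\left(3 \right)} \left(-15\right) + \sqrt{0 - 14}\right) - 4386 = \left(5 \left(-15\right) + \sqrt{0 - 14}\right) - 4386 = \left(-75 + \sqrt{-14}\right) - 4386 = \left(-75 + i \sqrt{14}\right) - 4386 = -4461 + i \sqrt{14}$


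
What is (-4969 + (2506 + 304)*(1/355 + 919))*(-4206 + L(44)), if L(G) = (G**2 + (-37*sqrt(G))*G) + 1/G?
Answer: -18277602608187/3124 - 595839706968*sqrt(11)/71 ≈ -3.3684e+10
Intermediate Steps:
L(G) = 1/G + G**2 - 37*G**(3/2) (L(G) = (G**2 - 37*G**(3/2)) + 1/G = 1/G + G**2 - 37*G**(3/2))
(-4969 + (2506 + 304)*(1/355 + 919))*(-4206 + L(44)) = (-4969 + (2506 + 304)*(1/355 + 919))*(-4206 + (1 + 44**3 - 143264*sqrt(11))/44) = (-4969 + 2810*(1/355 + 919))*(-4206 + (1 + 85184 - 143264*sqrt(11))/44) = (-4969 + 2810*(326246/355))*(-4206 + (1 + 85184 - 143264*sqrt(11))/44) = (-4969 + 183350252/71)*(-4206 + (85185 - 143264*sqrt(11))/44) = 182997453*(-4206 + (85185/44 - 3256*sqrt(11)))/71 = 182997453*(-99879/44 - 3256*sqrt(11))/71 = -18277602608187/3124 - 595839706968*sqrt(11)/71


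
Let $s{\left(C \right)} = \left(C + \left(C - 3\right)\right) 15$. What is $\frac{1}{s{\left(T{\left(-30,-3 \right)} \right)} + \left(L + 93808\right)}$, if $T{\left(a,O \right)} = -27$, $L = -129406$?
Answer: $- \frac{1}{36453} \approx -2.7433 \cdot 10^{-5}$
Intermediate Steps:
$s{\left(C \right)} = -45 + 30 C$ ($s{\left(C \right)} = \left(C + \left(C - 3\right)\right) 15 = \left(C + \left(-3 + C\right)\right) 15 = \left(-3 + 2 C\right) 15 = -45 + 30 C$)
$\frac{1}{s{\left(T{\left(-30,-3 \right)} \right)} + \left(L + 93808\right)} = \frac{1}{\left(-45 + 30 \left(-27\right)\right) + \left(-129406 + 93808\right)} = \frac{1}{\left(-45 - 810\right) - 35598} = \frac{1}{-855 - 35598} = \frac{1}{-36453} = - \frac{1}{36453}$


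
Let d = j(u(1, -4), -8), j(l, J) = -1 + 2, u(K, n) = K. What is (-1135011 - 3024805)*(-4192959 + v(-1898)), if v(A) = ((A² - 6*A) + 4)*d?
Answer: 2409211514008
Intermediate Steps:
j(l, J) = 1
d = 1
v(A) = 4 + A² - 6*A (v(A) = ((A² - 6*A) + 4)*1 = (4 + A² - 6*A)*1 = 4 + A² - 6*A)
(-1135011 - 3024805)*(-4192959 + v(-1898)) = (-1135011 - 3024805)*(-4192959 + (4 + (-1898)² - 6*(-1898))) = -4159816*(-4192959 + (4 + 3602404 + 11388)) = -4159816*(-4192959 + 3613796) = -4159816*(-579163) = 2409211514008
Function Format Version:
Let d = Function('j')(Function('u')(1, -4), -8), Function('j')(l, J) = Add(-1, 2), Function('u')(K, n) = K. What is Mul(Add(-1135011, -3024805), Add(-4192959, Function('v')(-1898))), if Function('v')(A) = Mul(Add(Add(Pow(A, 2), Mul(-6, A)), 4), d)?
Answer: 2409211514008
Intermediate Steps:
Function('j')(l, J) = 1
d = 1
Function('v')(A) = Add(4, Pow(A, 2), Mul(-6, A)) (Function('v')(A) = Mul(Add(Add(Pow(A, 2), Mul(-6, A)), 4), 1) = Mul(Add(4, Pow(A, 2), Mul(-6, A)), 1) = Add(4, Pow(A, 2), Mul(-6, A)))
Mul(Add(-1135011, -3024805), Add(-4192959, Function('v')(-1898))) = Mul(Add(-1135011, -3024805), Add(-4192959, Add(4, Pow(-1898, 2), Mul(-6, -1898)))) = Mul(-4159816, Add(-4192959, Add(4, 3602404, 11388))) = Mul(-4159816, Add(-4192959, 3613796)) = Mul(-4159816, -579163) = 2409211514008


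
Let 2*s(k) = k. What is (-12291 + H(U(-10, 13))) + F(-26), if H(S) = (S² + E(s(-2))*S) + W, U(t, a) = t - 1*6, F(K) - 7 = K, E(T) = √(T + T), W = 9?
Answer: -12045 - 16*I*√2 ≈ -12045.0 - 22.627*I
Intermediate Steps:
s(k) = k/2
E(T) = √2*√T (E(T) = √(2*T) = √2*√T)
F(K) = 7 + K
U(t, a) = -6 + t (U(t, a) = t - 6 = -6 + t)
H(S) = 9 + S² + I*S*√2 (H(S) = (S² + (√2*√((½)*(-2)))*S) + 9 = (S² + (√2*√(-1))*S) + 9 = (S² + (√2*I)*S) + 9 = (S² + (I*√2)*S) + 9 = (S² + I*S*√2) + 9 = 9 + S² + I*S*√2)
(-12291 + H(U(-10, 13))) + F(-26) = (-12291 + (9 + (-6 - 10)² + I*(-6 - 10)*√2)) + (7 - 26) = (-12291 + (9 + (-16)² + I*(-16)*√2)) - 19 = (-12291 + (9 + 256 - 16*I*√2)) - 19 = (-12291 + (265 - 16*I*√2)) - 19 = (-12026 - 16*I*√2) - 19 = -12045 - 16*I*√2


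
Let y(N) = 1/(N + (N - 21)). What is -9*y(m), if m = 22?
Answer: -9/23 ≈ -0.39130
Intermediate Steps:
y(N) = 1/(-21 + 2*N) (y(N) = 1/(N + (-21 + N)) = 1/(-21 + 2*N))
-9*y(m) = -9/(-21 + 2*22) = -9/(-21 + 44) = -9/23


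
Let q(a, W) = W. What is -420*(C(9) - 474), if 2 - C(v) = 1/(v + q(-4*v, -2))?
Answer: 198300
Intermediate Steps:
C(v) = 2 - 1/(-2 + v) (C(v) = 2 - 1/(v - 2) = 2 - 1/(-2 + v))
-420*(C(9) - 474) = -420*((-5 + 2*9)/(-2 + 9) - 474) = -420*((-5 + 18)/7 - 474) = -420*((1/7)*13 - 474) = -420*(13/7 - 474) = -420*(-3305/7) = 198300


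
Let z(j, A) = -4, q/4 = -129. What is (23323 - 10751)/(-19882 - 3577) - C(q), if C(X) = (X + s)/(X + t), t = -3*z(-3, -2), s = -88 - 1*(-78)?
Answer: -9337861/5911668 ≈ -1.5796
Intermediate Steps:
q = -516 (q = 4*(-129) = -516)
s = -10 (s = -88 + 78 = -10)
t = 12 (t = -3*(-4) = 12)
C(X) = (-10 + X)/(12 + X) (C(X) = (X - 10)/(X + 12) = (-10 + X)/(12 + X))
(23323 - 10751)/(-19882 - 3577) - C(q) = (23323 - 10751)/(-19882 - 3577) - (-10 - 516)/(12 - 516) = 12572/(-23459) - (-526)/(-504) = 12572*(-1/23459) - (-1)*(-526)/504 = -12572/23459 - 1*263/252 = -12572/23459 - 263/252 = -9337861/5911668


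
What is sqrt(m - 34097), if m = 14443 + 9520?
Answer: 3*I*sqrt(1126) ≈ 100.67*I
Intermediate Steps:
m = 23963
sqrt(m - 34097) = sqrt(23963 - 34097) = sqrt(-10134) = 3*I*sqrt(1126)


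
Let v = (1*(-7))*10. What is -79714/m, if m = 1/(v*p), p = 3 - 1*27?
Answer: -133919520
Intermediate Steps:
v = -70 (v = -7*10 = -70)
p = -24 (p = 3 - 27 = -24)
m = 1/1680 (m = 1/(-70*(-24)) = 1/1680 ≈ 0.00059524)
-79714/m = -79714/1/1680 = -79714*1680 = -133919520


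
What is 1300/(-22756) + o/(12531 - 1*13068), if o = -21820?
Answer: 123959455/3054993 ≈ 40.576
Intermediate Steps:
1300/(-22756) + o/(12531 - 1*13068) = 1300/(-22756) - 21820/(12531 - 1*13068) = 1300*(-1/22756) - 21820/(12531 - 13068) = -325/5689 - 21820/(-537) = -325/5689 - 21820*(-1/537) = -325/5689 + 21820/537 = 123959455/3054993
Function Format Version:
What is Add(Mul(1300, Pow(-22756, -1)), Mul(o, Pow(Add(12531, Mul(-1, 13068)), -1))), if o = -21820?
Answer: Rational(123959455, 3054993) ≈ 40.576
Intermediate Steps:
Add(Mul(1300, Pow(-22756, -1)), Mul(o, Pow(Add(12531, Mul(-1, 13068)), -1))) = Add(Mul(1300, Pow(-22756, -1)), Mul(-21820, Pow(Add(12531, Mul(-1, 13068)), -1))) = Add(Mul(1300, Rational(-1, 22756)), Mul(-21820, Pow(Add(12531, -13068), -1))) = Add(Rational(-325, 5689), Mul(-21820, Pow(-537, -1))) = Add(Rational(-325, 5689), Mul(-21820, Rational(-1, 537))) = Add(Rational(-325, 5689), Rational(21820, 537)) = Rational(123959455, 3054993)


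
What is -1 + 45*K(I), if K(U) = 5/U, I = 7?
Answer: 218/7 ≈ 31.143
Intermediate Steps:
-1 + 45*K(I) = -1 + 45*(5/7) = -1 + 225/7 = 218/7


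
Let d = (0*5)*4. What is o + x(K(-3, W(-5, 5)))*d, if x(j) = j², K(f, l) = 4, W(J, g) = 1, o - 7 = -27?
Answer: -20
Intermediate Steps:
o = -20 (o = 7 - 27 = -20)
d = 0 (d = 0*4 = 0)
o + x(K(-3, W(-5, 5)))*d = -20 + 4²*0 = -20 + 16*0 = -20 + 0 = -20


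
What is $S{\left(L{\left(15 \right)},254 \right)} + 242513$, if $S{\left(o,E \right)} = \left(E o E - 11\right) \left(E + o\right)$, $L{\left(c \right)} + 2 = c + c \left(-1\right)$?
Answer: $-32276323$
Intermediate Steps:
$L{\left(c \right)} = -2$ ($L{\left(c \right)} = -2 + \left(c + c \left(-1\right)\right) = -2 + \left(c - c\right) = -2 + 0 = -2$)
$S{\left(o,E \right)} = \left(-11 + o E^{2}\right) \left(E + o\right)$ ($S{\left(o,E \right)} = \left(o E^{2} - 11\right) \left(E + o\right) = \left(-11 + o E^{2}\right) \left(E + o\right)$)
$S{\left(L{\left(15 \right)},254 \right)} + 242513 = \left(\left(-11\right) 254 - -22 - 2 \cdot 254^{3} + 254^{2} \left(-2\right)^{2}\right) + 242513 = \left(-2794 + 22 - 32774128 + 64516 \cdot 4\right) + 242513 = \left(-2794 + 22 - 32774128 + 258064\right) + 242513 = -32518836 + 242513 = -32276323$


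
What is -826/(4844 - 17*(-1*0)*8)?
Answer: -59/346 ≈ -0.17052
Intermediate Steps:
-826/(4844 - 17*(-1*0)*8) = -826/(4844 - 17*0*8) = -826/(4844 - 0*8) = -826/(4844 - 1*0) = -826/(4844 + 0) = -826/4844 = -826*1/4844 = -59/346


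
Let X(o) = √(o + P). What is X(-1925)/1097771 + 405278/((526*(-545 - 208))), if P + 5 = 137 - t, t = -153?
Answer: -202639/198039 + 2*I*√410/1097771 ≈ -1.0232 + 3.689e-5*I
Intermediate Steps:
P = 285 (P = -5 + (137 - 1*(-153)) = -5 + (137 + 153) = -5 + 290 = 285)
X(o) = √(285 + o) (X(o) = √(o + 285) = √(285 + o))
X(-1925)/1097771 + 405278/((526*(-545 - 208))) = √(285 - 1925)/1097771 + 405278/((526*(-545 - 208))) = √(-1640)*(1/1097771) + 405278/((526*(-753))) = (2*I*√410)*(1/1097771) + 405278/(-396078) = 2*I*√410/1097771 + 405278*(-1/396078) = 2*I*√410/1097771 - 202639/198039 = -202639/198039 + 2*I*√410/1097771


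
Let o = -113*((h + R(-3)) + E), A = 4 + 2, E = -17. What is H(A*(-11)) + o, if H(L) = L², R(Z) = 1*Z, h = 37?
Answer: 2435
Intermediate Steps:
A = 6
R(Z) = Z
o = -1921 (o = -113*((37 - 3) - 17) = -113*(34 - 17) = -113*17 = -1921)
H(A*(-11)) + o = (6*(-11))² - 1921 = (-66)² - 1921 = 4356 - 1921 = 2435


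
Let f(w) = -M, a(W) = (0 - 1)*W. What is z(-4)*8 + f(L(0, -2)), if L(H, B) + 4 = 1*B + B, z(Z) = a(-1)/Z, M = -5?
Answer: 3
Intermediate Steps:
a(W) = -W
z(Z) = 1/Z (z(Z) = (-1*(-1))/Z = 1/Z)
L(H, B) = -4 + 2*B (L(H, B) = -4 + (1*B + B) = -4 + (B + B) = -4 + 2*B)
f(w) = 5 (f(w) = -1*(-5) = 5)
z(-4)*8 + f(L(0, -2)) = 8/(-4) + 5 = -¼*8 + 5 = -2 + 5 = 3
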